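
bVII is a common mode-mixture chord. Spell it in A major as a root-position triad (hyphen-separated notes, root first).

G-B-D

bVII is built on the lowered scale degree 7. In A major degree 7 is G#; lowered it becomes G. Building the major chord from the parallel minor on G: G–B–D.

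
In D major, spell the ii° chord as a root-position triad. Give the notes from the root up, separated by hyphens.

E-G-Bb

ii° is built on scale degree 2, which is E in both D major and its parallel. Stacking thirds in D minor on E gives E–G–Bb.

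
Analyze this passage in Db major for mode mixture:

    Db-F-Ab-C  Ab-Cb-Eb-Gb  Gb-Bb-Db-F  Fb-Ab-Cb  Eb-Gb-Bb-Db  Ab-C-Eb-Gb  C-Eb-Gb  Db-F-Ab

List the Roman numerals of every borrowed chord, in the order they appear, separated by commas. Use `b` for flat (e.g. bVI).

The diatonic triads in Db major are Db, Ebm, Fm, Gb, Ab, Bbm, Cdim. Db–F–Ab–C = Dbmaj7, Gb–Bb–Db–F = Gbmaj7, Eb–Gb–Bb–Db = Ebm7, Ab–C–Eb–Gb = Ab7, C–Eb–Gb = Cdim and Db–F–Ab = Db are all diatonic. But Ab–Cb–Eb–Gb is foreign: the diatonic V on degree 5 is Ab, whereas Abm7 comes from Db minor. It is labeled v7. Fb–Ab–Cb is not: scale degree 3 in Db major carries Fm (iii). In Db minor the chord on that degree is Fb, so here it functions as bIII, borrowed from the parallel minor.

v7, bIII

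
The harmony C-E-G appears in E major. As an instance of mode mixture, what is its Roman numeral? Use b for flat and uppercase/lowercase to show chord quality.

In E major scale degree 6 is C#; C is its lowered form, from E minor. Diatonically E major has C#m (vi) on that degree; C–E–G is instead the major chord native to E minor, so it takes the label bVI.

bVI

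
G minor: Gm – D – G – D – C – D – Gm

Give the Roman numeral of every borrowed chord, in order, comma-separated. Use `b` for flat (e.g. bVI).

I, IV

In G minor (with V from harmonic minor) the diatonic chords are Gm, Adim, Bb, Cm, D, Eb, F. Gm and D are both diatonic. But G (G–B–D) is foreign: the diatonic i on degree 1 is Gm, whereas G comes from G major. It is labeled I. C (C–E–G) doesn't fit — on degree 4 G minor would have Cm (iv). C is the degree-4 chord of G major, so it is the borrowed IV.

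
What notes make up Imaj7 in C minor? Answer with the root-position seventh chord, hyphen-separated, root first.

C-E-G-B

The root, C, is scale degree 1 — the same note in C minor and C major; only the chord quality changes. In C major the chord on C is C–E–G–B.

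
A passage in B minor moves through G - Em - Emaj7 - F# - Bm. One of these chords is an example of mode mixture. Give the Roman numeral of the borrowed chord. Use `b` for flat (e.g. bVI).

IVmaj7

In B minor (with V from harmonic minor) the diatonic chords are Bm, C#dim, D, Em, F#, G, A. G, Em, F# and Bm are all diatonic. But Emaj7 (E–G#–B–D#) is foreign: the diatonic iv on degree 4 is Em, whereas Emaj7 comes from B major. It is labeled IVmaj7.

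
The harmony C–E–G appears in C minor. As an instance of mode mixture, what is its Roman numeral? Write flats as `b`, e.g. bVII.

I

The root C is the diatonic 1st degree of C minor; the borrowing shows in the chord quality. Diatonically C minor has Cm (i) on that degree; C–E–G is instead the major chord native to C major, so it takes the label I.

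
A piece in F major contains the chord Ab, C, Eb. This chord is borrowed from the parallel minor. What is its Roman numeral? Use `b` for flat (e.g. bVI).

In F major scale degree 3 is A; Ab is its lowered form, from F minor. Diatonically F major has Am (iii) on that degree; Ab–C–Eb is instead the major chord native to F minor, so it takes the label bIII.

bIII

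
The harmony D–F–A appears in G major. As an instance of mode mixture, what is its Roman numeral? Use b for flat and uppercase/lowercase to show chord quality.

The root D is the diatonic 5th degree of G major; the borrowing shows in the chord quality. D–F–A is a minor chord — the form found in G minor, not the diatonic V (D). Borrowed into G major it is written v.

v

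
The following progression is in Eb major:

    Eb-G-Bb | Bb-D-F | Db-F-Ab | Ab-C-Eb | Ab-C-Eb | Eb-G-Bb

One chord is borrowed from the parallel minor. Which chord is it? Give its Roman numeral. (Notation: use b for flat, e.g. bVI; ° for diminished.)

bVII

The diatonic triads in Eb major are Eb, Fm, Gm, Ab, Bb, Cm, Ddim. Of the given chords, Eb–G–Bb = Eb, Bb–D–F = Bb and Ab–C–Eb = Ab are diatonic. Db–F–Ab is not: scale degree 7 in Eb major carries Ddim (vii°). In Eb minor the chord on that degree is Db, so here it functions as bVII, borrowed from the parallel minor.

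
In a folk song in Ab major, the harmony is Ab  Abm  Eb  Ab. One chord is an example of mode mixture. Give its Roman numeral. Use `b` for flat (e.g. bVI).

i

The diatonic triads in Ab major are Ab, Bbm, Cm, Db, Eb, Fm, Gdim. Ab and Eb are both diatonic. Abm (Ab–Cb–Eb) doesn't fit — on degree 1 Ab major would have Ab (I). Abm is the degree-1 chord of Ab minor, so it is the borrowed i.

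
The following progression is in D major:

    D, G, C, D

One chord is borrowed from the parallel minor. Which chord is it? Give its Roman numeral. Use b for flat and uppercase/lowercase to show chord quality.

bVII

D major has the diatonic set D, Em, F#m, G, A, Bm, C#dim. D and G are both diatonic. C (C–E–G) is not: scale degree 7 in D major carries C#dim (vii°). In D minor the chord on that degree is C, so here it functions as bVII, borrowed from the parallel minor.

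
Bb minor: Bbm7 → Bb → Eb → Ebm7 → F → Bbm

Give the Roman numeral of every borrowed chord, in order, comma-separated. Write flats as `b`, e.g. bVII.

Bb minor has the diatonic set Bbm, Cdim, Db, Ebm, F, Gb, Ab (with V from harmonic minor). Bbm7, Ebm7, F and Bbm are all diatonic. Bb (Bb–D–F) is not: scale degree 1 in Bb minor carries Bbm (i). In Bb major the chord on that degree is Bb, so here it functions as I, borrowed from the parallel major. Eb (Eb–G–Bb) is not: scale degree 4 in Bb minor carries Ebm (iv). In Bb major the chord on that degree is Eb, so here it functions as IV, borrowed from the parallel major.

I, IV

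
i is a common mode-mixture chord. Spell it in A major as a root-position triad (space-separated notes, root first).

A C E

The root, A, is scale degree 1 — the same note in A major and A minor; only the chord quality changes. Building the minor chord from the parallel minor on A: A–C–E.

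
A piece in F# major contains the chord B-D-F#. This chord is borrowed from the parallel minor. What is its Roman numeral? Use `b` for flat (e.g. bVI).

iv

B is scale degree 4 in F# major. The diatonic chord on degree 4 would be B (IV), but B–D–F# is the minor chord from F# minor. As a borrowed chord it is labeled iv.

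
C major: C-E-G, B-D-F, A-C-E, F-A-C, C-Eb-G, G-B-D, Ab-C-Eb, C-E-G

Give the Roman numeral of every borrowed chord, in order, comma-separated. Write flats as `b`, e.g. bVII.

i, bVI

In C major the diatonic chords are C, Dm, Em, F, G, Am, Bdim. C–E–G = C, B–D–F = Bdim, A–C–E = Am, F–A–C = F and G–B–D = G all belong to that set. C–Eb–G doesn't fit — on degree 1 C major would have C (I). Cm is the degree-1 chord of C minor, so it is the borrowed i. But Ab–C–Eb is foreign: the diatonic vi on degree 6 is Am, whereas Ab comes from C minor. It is labeled bVI.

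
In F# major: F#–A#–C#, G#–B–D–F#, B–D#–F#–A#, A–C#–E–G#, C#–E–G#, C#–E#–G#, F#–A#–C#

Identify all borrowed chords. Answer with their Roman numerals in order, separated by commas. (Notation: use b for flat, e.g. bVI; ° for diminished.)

The diatonic triads in F# major are F#, G#m, A#m, B, C#, D#m, E#dim. Of the given chords, F#–A#–C# = F#, B–D#–F#–A# = Bmaj7 and C#–E#–G# = C# are diatonic. G#–B–D–F# doesn't fit — on degree 2 F# major would have G#m (ii). G#m7b5 is the degree-2 chord of F# minor, so it is the borrowed iiø7. But A–C#–E–G# is foreign: the diatonic iii on degree 3 is A#m, whereas Amaj7 comes from F# minor. It is labeled bIIImaj7. C#–E–G# doesn't fit — on degree 5 F# major would have C# (V). C#m is the degree-5 chord of F# minor, so it is the borrowed v.

iiø7, bIIImaj7, v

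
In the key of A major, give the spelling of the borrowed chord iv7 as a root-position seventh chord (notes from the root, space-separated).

iv7 is built on scale degree 4, which is D in both A major and its parallel. Building the minor-seventh chord from the parallel minor on D: D–F–A–C.

D F A C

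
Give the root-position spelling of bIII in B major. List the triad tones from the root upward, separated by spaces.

bIII is built on the lowered scale degree 3. In B major degree 3 is D#; lowered it becomes D. In B minor the chord on D is D–F#–A.

D F# A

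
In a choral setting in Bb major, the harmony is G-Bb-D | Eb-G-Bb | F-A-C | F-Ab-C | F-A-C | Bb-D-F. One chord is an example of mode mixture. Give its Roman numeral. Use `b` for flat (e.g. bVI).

v

Bb major has the diatonic set Bb, Cm, Dm, Eb, F, Gm, Adim. G–Bb–D = Gm, Eb–G–Bb = Eb, F–A–C = F and Bb–D–F = Bb all belong to that set. But F–Ab–C is foreign: the diatonic V on degree 5 is F, whereas Fm comes from Bb minor. It is labeled v.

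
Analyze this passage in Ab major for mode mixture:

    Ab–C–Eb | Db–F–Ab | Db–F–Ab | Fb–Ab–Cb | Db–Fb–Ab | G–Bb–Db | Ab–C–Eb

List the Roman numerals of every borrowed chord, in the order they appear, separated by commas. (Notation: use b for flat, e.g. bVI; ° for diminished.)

bVI, iv

The diatonic triads in Ab major are Ab, Bbm, Cm, Db, Eb, Fm, Gdim. Ab–C–Eb = Ab, Db–F–Ab = Db and G–Bb–Db = Gdim are all diatonic. But Fb–Ab–Cb is foreign: the diatonic vi on degree 6 is Fm, whereas Fb comes from Ab minor. It is labeled bVI. But Db–Fb–Ab is foreign: the diatonic IV on degree 4 is Db, whereas Dbm comes from Ab minor. It is labeled iv.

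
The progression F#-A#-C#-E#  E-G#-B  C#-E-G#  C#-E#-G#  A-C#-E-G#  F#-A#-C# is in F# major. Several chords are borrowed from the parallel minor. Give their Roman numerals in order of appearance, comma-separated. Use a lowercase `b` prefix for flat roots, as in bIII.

The diatonic triads in F# major are F#, G#m, A#m, B, C#, D#m, E#dim. Of the given chords, F#–A#–C#–E# = F#maj7, C#–E#–G# = C# and F#–A#–C# = F# are diatonic. E–G#–B doesn't fit — on degree 7 F# major would have E#dim (vii°). E is the degree-7 chord of F# minor, so it is the borrowed bVII. But C#–E–G# is foreign: the diatonic V on degree 5 is C#, whereas C#m comes from F# minor. It is labeled v. But A–C#–E–G# is foreign: the diatonic iii on degree 3 is A#m, whereas Amaj7 comes from F# minor. It is labeled bIIImaj7.

bVII, v, bIIImaj7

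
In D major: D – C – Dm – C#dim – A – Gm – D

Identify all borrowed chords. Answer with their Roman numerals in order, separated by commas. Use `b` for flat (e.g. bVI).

The diatonic triads in D major are D, Em, F#m, G, A, Bm, C#dim. D, C#dim and A all belong to that set. C (C–E–G) is not: scale degree 7 in D major carries C#dim (vii°). In D minor the chord on that degree is C, so here it functions as bVII, borrowed from the parallel minor. Dm (D–F–A) is not: scale degree 1 in D major carries D (I). In D minor the chord on that degree is Dm, so here it functions as i, borrowed from the parallel minor. Gm (G–Bb–D) doesn't fit — on degree 4 D major would have G (IV). Gm is the degree-4 chord of D minor, so it is the borrowed iv.

bVII, i, iv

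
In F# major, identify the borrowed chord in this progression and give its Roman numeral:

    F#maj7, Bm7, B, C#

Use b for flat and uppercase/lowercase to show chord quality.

In F# major the diatonic chords are F#, G#m, A#m, B, C#, D#m, E#dim. F#maj7, B and C# all belong to that set. Bm7 (B–D–F#–A) doesn't fit — on degree 4 F# major would have B (IV). Bm7 is the degree-4 chord of F# minor, so it is the borrowed iv7.

iv7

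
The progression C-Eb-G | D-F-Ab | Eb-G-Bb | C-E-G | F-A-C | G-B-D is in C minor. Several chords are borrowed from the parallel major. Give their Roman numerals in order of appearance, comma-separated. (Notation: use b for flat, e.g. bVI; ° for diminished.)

The diatonic triads in C minor (with V from harmonic minor) are Cm, Ddim, Eb, Fm, G, Ab, Bb. C–Eb–G = Cm, D–F–Ab = Ddim, Eb–G–Bb = Eb and G–B–D = G are all diatonic. C–E–G doesn't fit — on degree 1 C minor would have Cm (i). C is the degree-1 chord of C major, so it is the borrowed I. But F–A–C is foreign: the diatonic iv on degree 4 is Fm, whereas F comes from C major. It is labeled IV.

I, IV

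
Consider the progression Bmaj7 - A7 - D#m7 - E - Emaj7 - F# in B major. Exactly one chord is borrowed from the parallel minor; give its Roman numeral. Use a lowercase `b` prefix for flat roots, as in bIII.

bVII7

The diatonic triads in B major are B, C#m, D#m, E, F#, G#m, A#dim. Bmaj7, D#m7, E, Emaj7 and F# are all diatonic. A7 (A–C#–E–G) doesn't fit — on degree 7 B major would have A#dim (vii°). A7 is the degree-7 chord of B minor, so it is the borrowed bVII7.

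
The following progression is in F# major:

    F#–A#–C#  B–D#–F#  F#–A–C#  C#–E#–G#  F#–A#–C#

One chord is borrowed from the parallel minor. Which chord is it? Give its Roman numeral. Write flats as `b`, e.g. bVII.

In F# major the diatonic chords are F#, G#m, A#m, B, C#, D#m, E#dim. F#–A#–C# = F#, B–D#–F# = B and C#–E#–G# = C# all belong to that set. F#–A–C# is not: scale degree 1 in F# major carries F# (I). In F# minor the chord on that degree is F#m, so here it functions as i, borrowed from the parallel minor.

i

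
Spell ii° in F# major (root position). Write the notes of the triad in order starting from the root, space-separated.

G# B D

The root, G#, is scale degree 2 — the same note in F# major and F# minor; only the chord quality changes. In F# minor the chord on G# is G#–B–D.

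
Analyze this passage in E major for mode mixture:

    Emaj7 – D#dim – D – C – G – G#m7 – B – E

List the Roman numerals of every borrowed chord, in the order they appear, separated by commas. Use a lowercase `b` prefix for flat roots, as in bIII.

E major has the diatonic set E, F#m, G#m, A, B, C#m, D#dim. Of the given chords, Emaj7, D#dim, G#m7, B and E are diatonic. D (D–F#–A) is not: scale degree 7 in E major carries D#dim (vii°). In E minor the chord on that degree is D, so here it functions as bVII, borrowed from the parallel minor. But C (C–E–G) is foreign: the diatonic vi on degree 6 is C#m, whereas C comes from E minor. It is labeled bVI. But G (G–B–D) is foreign: the diatonic iii on degree 3 is G#m, whereas G comes from E minor. It is labeled bIII.

bVII, bVI, bIII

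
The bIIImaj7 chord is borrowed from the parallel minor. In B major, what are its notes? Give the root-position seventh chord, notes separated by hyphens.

The root of bIIImaj7 is the lowered 3rd degree: D# becomes D. Building the major-seventh chord from the parallel minor on D: D–F#–A–C#.

D-F#-A-C#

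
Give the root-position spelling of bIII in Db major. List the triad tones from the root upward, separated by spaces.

The root of bIII is the lowered 3rd degree: F becomes Fb. Building the major chord from the parallel minor on Fb: Fb–Ab–Cb.

Fb Ab Cb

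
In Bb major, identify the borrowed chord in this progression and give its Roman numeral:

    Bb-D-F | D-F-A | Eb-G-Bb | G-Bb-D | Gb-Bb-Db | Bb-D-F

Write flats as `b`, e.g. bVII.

bVI

The diatonic triads in Bb major are Bb, Cm, Dm, Eb, F, Gm, Adim. Bb–D–F = Bb, D–F–A = Dm, Eb–G–Bb = Eb and G–Bb–D = Gm are all diatonic. Gb–Bb–Db is not: scale degree 6 in Bb major carries Gm (vi). In Bb minor the chord on that degree is Gb, so here it functions as bVI, borrowed from the parallel minor.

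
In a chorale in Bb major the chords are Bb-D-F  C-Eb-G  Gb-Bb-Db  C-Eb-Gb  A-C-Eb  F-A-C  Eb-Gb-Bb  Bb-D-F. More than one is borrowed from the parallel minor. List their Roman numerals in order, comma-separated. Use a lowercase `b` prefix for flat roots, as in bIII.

The diatonic triads in Bb major are Bb, Cm, Dm, Eb, F, Gm, Adim. Of the given chords, Bb–D–F = Bb, C–Eb–G = Cm, A–C–Eb = Adim and F–A–C = F are diatonic. Gb–Bb–Db doesn't fit — on degree 6 Bb major would have Gm (vi). Gb is the degree-6 chord of Bb minor, so it is the borrowed bVI. C–Eb–Gb doesn't fit — on degree 2 Bb major would have Cm (ii). Cdim is the degree-2 chord of Bb minor, so it is the borrowed ii°. Eb–Gb–Bb doesn't fit — on degree 4 Bb major would have Eb (IV). Ebm is the degree-4 chord of Bb minor, so it is the borrowed iv.

bVI, ii°, iv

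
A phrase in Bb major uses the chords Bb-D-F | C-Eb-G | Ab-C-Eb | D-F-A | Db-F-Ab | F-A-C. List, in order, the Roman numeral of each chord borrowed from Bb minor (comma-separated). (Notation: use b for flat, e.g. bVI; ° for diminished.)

bVII, bIII

In Bb major the diatonic chords are Bb, Cm, Dm, Eb, F, Gm, Adim. Of the given chords, Bb–D–F = Bb, C–Eb–G = Cm, D–F–A = Dm and F–A–C = F are diatonic. Ab–C–Eb doesn't fit — on degree 7 Bb major would have Adim (vii°). Ab is the degree-7 chord of Bb minor, so it is the borrowed bVII. Db–F–Ab is not: scale degree 3 in Bb major carries Dm (iii). In Bb minor the chord on that degree is Db, so here it functions as bIII, borrowed from the parallel minor.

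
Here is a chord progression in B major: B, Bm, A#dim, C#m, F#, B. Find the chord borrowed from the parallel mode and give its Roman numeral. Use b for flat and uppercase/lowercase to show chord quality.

The diatonic triads in B major are B, C#m, D#m, E, F#, G#m, A#dim. B, A#dim, C#m and F# all belong to that set. Bm (B–D–F#) is not: scale degree 1 in B major carries B (I). In B minor the chord on that degree is Bm, so here it functions as i, borrowed from the parallel minor.

i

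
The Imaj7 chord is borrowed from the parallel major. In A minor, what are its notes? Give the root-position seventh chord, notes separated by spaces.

The root, A, is scale degree 1 — the same note in A minor and A major; only the chord quality changes. In A major the chord on A is A–C#–E–G#.

A C# E G#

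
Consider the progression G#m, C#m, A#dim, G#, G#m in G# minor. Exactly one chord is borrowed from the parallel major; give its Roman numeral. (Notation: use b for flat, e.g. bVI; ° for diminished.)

The diatonic triads in G# minor (with V from harmonic minor) are G#m, A#dim, B, C#m, D#, E, F#. G#m, C#m and A#dim are all diatonic. G# (G#–B#–D#) is not: scale degree 1 in G# minor carries G#m (i). In G# major the chord on that degree is G#, so here it functions as I, borrowed from the parallel major.

I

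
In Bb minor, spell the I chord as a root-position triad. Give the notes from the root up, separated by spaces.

I is built on scale degree 1, which is Bb in both Bb minor and its parallel. Building the major chord from the parallel major on Bb: Bb–D–F.

Bb D F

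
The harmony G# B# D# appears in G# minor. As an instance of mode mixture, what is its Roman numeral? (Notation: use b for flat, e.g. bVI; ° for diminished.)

The root G# is the diatonic 1st degree of G# minor; the borrowing shows in the chord quality. G#–B#–D# is a major chord — the form found in G# major, not the diatonic i (G#m). Borrowed into G# minor it is written I.

I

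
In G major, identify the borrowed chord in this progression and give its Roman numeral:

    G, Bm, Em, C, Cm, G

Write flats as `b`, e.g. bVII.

iv

G major has the diatonic set G, Am, Bm, C, D, Em, F#dim. Of the given chords, G, Bm, Em and C are diatonic. Cm (C–Eb–G) is not: scale degree 4 in G major carries C (IV). In G minor the chord on that degree is Cm, so here it functions as iv, borrowed from the parallel minor.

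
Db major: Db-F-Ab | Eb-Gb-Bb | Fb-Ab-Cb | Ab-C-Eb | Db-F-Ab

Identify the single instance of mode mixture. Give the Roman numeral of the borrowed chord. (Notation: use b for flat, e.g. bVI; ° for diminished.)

bIII

In Db major the diatonic chords are Db, Ebm, Fm, Gb, Ab, Bbm, Cdim. Of the given chords, Db–F–Ab = Db, Eb–Gb–Bb = Ebm and Ab–C–Eb = Ab are diatonic. Fb–Ab–Cb doesn't fit — on degree 3 Db major would have Fm (iii). Fb is the degree-3 chord of Db minor, so it is the borrowed bIII.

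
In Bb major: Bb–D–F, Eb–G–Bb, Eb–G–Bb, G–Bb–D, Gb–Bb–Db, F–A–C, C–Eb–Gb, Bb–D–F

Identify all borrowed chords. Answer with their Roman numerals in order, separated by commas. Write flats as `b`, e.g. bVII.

In Bb major the diatonic chords are Bb, Cm, Dm, Eb, F, Gm, Adim. Bb–D–F = Bb, Eb–G–Bb = Eb, G–Bb–D = Gm and F–A–C = F are all diatonic. Gb–Bb–Db doesn't fit — on degree 6 Bb major would have Gm (vi). Gb is the degree-6 chord of Bb minor, so it is the borrowed bVI. But C–Eb–Gb is foreign: the diatonic ii on degree 2 is Cm, whereas Cdim comes from Bb minor. It is labeled ii°.

bVI, ii°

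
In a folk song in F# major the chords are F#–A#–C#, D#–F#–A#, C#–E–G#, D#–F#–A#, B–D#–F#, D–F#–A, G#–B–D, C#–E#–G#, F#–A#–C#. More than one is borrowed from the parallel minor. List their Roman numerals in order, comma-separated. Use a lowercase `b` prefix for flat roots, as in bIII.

v, bVI, ii°

The diatonic triads in F# major are F#, G#m, A#m, B, C#, D#m, E#dim. Of the given chords, F#–A#–C# = F#, D#–F#–A# = D#m, B–D#–F# = B and C#–E#–G# = C# are diatonic. C#–E–G# doesn't fit — on degree 5 F# major would have C# (V). C#m is the degree-5 chord of F# minor, so it is the borrowed v. D–F#–A doesn't fit — on degree 6 F# major would have D#m (vi). D is the degree-6 chord of F# minor, so it is the borrowed bVI. But G#–B–D is foreign: the diatonic ii on degree 2 is G#m, whereas G#dim comes from F# minor. It is labeled ii°.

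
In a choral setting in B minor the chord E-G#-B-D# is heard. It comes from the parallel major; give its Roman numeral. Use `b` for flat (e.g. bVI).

IVmaj7

E is scale degree 4 in B minor. E–G#–B–D# is a major-seventh chord — the form found in B major, not the diatonic iv (Em). Borrowed into B minor it is written IVmaj7.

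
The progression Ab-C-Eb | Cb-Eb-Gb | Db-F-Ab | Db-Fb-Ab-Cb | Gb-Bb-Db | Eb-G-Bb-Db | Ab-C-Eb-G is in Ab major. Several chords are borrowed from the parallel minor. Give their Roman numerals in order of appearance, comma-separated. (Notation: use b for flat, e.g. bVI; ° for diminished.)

Ab major has the diatonic set Ab, Bbm, Cm, Db, Eb, Fm, Gdim. Ab–C–Eb = Ab, Db–F–Ab = Db, Eb–G–Bb–Db = Eb7 and Ab–C–Eb–G = Abmaj7 all belong to that set. Cb–Eb–Gb is not: scale degree 3 in Ab major carries Cm (iii). In Ab minor the chord on that degree is Cb, so here it functions as bIII, borrowed from the parallel minor. Db–Fb–Ab–Cb doesn't fit — on degree 4 Ab major would have Db (IV). Dbm7 is the degree-4 chord of Ab minor, so it is the borrowed iv7. Gb–Bb–Db doesn't fit — on degree 7 Ab major would have Gdim (vii°). Gb is the degree-7 chord of Ab minor, so it is the borrowed bVII.

bIII, iv7, bVII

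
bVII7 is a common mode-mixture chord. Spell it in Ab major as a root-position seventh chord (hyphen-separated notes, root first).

Gb-Bb-Db-Fb

bVII7 is built on the lowered scale degree 7. In Ab major degree 7 is G; lowered it becomes Gb. In Ab minor the chord on Gb is Gb–Bb–Db–Fb.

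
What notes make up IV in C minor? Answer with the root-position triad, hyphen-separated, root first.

F-A-C

The root, F, is scale degree 4 — the same note in C minor and C major; only the chord quality changes. Building the major chord from the parallel major on F: F–A–C.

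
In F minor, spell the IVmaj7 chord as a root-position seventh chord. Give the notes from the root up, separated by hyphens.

Bb-D-F-A

The root, Bb, is scale degree 4 — the same note in F minor and F major; only the chord quality changes. In F major the chord on Bb is Bb–D–F–A.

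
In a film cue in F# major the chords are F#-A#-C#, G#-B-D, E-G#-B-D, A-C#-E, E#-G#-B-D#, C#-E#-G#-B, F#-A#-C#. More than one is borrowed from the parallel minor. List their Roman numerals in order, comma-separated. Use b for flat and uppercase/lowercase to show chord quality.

In F# major the diatonic chords are F#, G#m, A#m, B, C#, D#m, E#dim. F#–A#–C# = F#, E#–G#–B–D# = E#m7b5 and C#–E#–G#–B = C#7 all belong to that set. G#–B–D doesn't fit — on degree 2 F# major would have G#m (ii). G#dim is the degree-2 chord of F# minor, so it is the borrowed ii°. E–G#–B–D doesn't fit — on degree 7 F# major would have E#dim (vii°). E7 is the degree-7 chord of F# minor, so it is the borrowed bVII7. A–C#–E is not: scale degree 3 in F# major carries A#m (iii). In F# minor the chord on that degree is A, so here it functions as bIII, borrowed from the parallel minor.

ii°, bVII7, bIII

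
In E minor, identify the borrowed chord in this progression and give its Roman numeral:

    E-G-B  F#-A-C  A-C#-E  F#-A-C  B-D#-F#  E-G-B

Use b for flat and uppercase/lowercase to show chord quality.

The diatonic triads in E minor (with V from harmonic minor) are Em, F#dim, G, Am, B, C, D. Of the given chords, E–G–B = Em, F#–A–C = F#dim and B–D#–F# = B are diatonic. A–C#–E is not: scale degree 4 in E minor carries Am (iv). In E major the chord on that degree is A, so here it functions as IV, borrowed from the parallel major.

IV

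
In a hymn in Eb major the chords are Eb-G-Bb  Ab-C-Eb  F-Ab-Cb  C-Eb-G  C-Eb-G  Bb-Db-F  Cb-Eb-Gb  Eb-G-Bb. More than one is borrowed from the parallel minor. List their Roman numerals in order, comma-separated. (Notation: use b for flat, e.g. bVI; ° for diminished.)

ii°, v, bVI

The diatonic triads in Eb major are Eb, Fm, Gm, Ab, Bb, Cm, Ddim. Eb–G–Bb = Eb, Ab–C–Eb = Ab and C–Eb–G = Cm all belong to that set. F–Ab–Cb is not: scale degree 2 in Eb major carries Fm (ii). In Eb minor the chord on that degree is Fdim, so here it functions as ii°, borrowed from the parallel minor. Bb–Db–F is not: scale degree 5 in Eb major carries Bb (V). In Eb minor the chord on that degree is Bbm, so here it functions as v, borrowed from the parallel minor. Cb–Eb–Gb doesn't fit — on degree 6 Eb major would have Cm (vi). Cb is the degree-6 chord of Eb minor, so it is the borrowed bVI.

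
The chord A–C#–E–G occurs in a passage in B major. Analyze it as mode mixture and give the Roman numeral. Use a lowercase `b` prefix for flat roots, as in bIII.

bVII7

A is the lowered form of scale degree 7 in B major (the diatonic degree 7 is A#). The diatonic chord on degree 7 would be A#dim (vii°), but A–C#–E–G is the dominant-seventh chord from B minor. As a borrowed chord it is labeled bVII7.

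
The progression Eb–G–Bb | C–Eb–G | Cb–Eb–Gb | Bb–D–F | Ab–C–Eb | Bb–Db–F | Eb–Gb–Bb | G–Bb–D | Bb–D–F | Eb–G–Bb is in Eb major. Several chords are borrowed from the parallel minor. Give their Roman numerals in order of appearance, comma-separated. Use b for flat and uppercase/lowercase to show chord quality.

The diatonic triads in Eb major are Eb, Fm, Gm, Ab, Bb, Cm, Ddim. Eb–G–Bb = Eb, C–Eb–G = Cm, Bb–D–F = Bb, Ab–C–Eb = Ab and G–Bb–D = Gm all belong to that set. Cb–Eb–Gb is not: scale degree 6 in Eb major carries Cm (vi). In Eb minor the chord on that degree is Cb, so here it functions as bVI, borrowed from the parallel minor. Bb–Db–F doesn't fit — on degree 5 Eb major would have Bb (V). Bbm is the degree-5 chord of Eb minor, so it is the borrowed v. Eb–Gb–Bb is not: scale degree 1 in Eb major carries Eb (I). In Eb minor the chord on that degree is Ebm, so here it functions as i, borrowed from the parallel minor.

bVI, v, i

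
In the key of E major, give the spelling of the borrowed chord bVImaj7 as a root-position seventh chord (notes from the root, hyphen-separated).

C-E-G-B

bVImaj7 is built on the lowered scale degree 6. In E major degree 6 is C#; lowered it becomes C. Building the major-seventh chord from the parallel minor on C: C–E–G–B.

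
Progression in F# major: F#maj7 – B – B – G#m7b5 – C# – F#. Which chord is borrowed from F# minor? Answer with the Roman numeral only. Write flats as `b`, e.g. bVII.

iiø7

In F# major the diatonic chords are F#, G#m, A#m, B, C#, D#m, E#dim. Of the given chords, F#maj7, B, C# and F# are diatonic. G#m7b5 (G#–B–D–F#) is not: scale degree 2 in F# major carries G#m (ii). In F# minor the chord on that degree is G#m7b5, so here it functions as iiø7, borrowed from the parallel minor.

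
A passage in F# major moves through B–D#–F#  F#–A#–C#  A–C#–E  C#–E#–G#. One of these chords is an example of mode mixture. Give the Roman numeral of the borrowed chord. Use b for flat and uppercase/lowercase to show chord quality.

bIII

F# major has the diatonic set F#, G#m, A#m, B, C#, D#m, E#dim. Of the given chords, B–D#–F# = B, F#–A#–C# = F# and C#–E#–G# = C# are diatonic. A–C#–E doesn't fit — on degree 3 F# major would have A#m (iii). A is the degree-3 chord of F# minor, so it is the borrowed bIII.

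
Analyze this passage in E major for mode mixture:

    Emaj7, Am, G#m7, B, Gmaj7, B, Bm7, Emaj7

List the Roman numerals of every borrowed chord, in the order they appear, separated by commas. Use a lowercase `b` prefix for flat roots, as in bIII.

iv, bIIImaj7, v7

In E major the diatonic chords are E, F#m, G#m, A, B, C#m, D#dim. Of the given chords, Emaj7, G#m7 and B are diatonic. Am (A–C–E) doesn't fit — on degree 4 E major would have A (IV). Am is the degree-4 chord of E minor, so it is the borrowed iv. Gmaj7 (G–B–D–F#) doesn't fit — on degree 3 E major would have G#m (iii). Gmaj7 is the degree-3 chord of E minor, so it is the borrowed bIIImaj7. Bm7 (B–D–F#–A) doesn't fit — on degree 5 E major would have B (V). Bm7 is the degree-5 chord of E minor, so it is the borrowed v7.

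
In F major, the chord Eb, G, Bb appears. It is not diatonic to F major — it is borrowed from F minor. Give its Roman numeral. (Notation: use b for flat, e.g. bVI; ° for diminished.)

In F major scale degree 7 is E; Eb is its lowered form, from F minor. Diatonically F major has Edim (vii°) on that degree; Eb–G–Bb is instead the major chord native to F minor, so it takes the label bVII.

bVII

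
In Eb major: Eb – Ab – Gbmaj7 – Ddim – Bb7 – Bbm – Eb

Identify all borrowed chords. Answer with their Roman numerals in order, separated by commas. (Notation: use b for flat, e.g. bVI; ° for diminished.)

The diatonic triads in Eb major are Eb, Fm, Gm, Ab, Bb, Cm, Ddim. Eb, Ab, Ddim and Bb7 are all diatonic. Gbmaj7 (Gb–Bb–Db–F) doesn't fit — on degree 3 Eb major would have Gm (iii). Gbmaj7 is the degree-3 chord of Eb minor, so it is the borrowed bIIImaj7. Bbm (Bb–Db–F) is not: scale degree 5 in Eb major carries Bb (V). In Eb minor the chord on that degree is Bbm, so here it functions as v, borrowed from the parallel minor.

bIIImaj7, v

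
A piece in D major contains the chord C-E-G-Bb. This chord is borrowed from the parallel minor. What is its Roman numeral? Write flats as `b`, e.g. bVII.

bVII7

The root C is the lowered 7th scale degree — diatonically D major has C# there. Diatonically D major has C#dim (vii°) on that degree; C–E–G–Bb is instead the dominant-seventh chord native to D minor, so it takes the label bVII7.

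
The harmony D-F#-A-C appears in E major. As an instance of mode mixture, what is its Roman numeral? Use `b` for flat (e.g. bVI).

bVII7

D is the lowered form of scale degree 7 in E major (the diatonic degree 7 is D#). Diatonically E major has D#dim (vii°) on that degree; D–F#–A–C is instead the dominant-seventh chord native to E minor, so it takes the label bVII7.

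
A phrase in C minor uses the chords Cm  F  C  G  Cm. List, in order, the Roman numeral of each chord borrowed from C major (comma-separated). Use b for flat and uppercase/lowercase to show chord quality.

C minor has the diatonic set Cm, Ddim, Eb, Fm, G, Ab, Bb (with V from harmonic minor). Cm and G both belong to that set. But F (F–A–C) is foreign: the diatonic iv on degree 4 is Fm, whereas F comes from C major. It is labeled IV. C (C–E–G) is not: scale degree 1 in C minor carries Cm (i). In C major the chord on that degree is C, so here it functions as I, borrowed from the parallel major.

IV, I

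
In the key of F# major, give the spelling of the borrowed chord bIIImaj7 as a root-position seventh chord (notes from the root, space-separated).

A C# E G#

Scale degree 3 in F# major is A#. bIIImaj7 uses the lowered form, A, taken from F# minor. In F# minor the chord on A is A–C#–E–G#.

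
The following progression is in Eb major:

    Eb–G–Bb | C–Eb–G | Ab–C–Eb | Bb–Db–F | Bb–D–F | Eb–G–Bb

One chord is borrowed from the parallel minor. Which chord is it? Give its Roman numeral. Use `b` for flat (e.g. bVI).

Eb major has the diatonic set Eb, Fm, Gm, Ab, Bb, Cm, Ddim. Eb–G–Bb = Eb, C–Eb–G = Cm, Ab–C–Eb = Ab and Bb–D–F = Bb are all diatonic. Bb–Db–F doesn't fit — on degree 5 Eb major would have Bb (V). Bbm is the degree-5 chord of Eb minor, so it is the borrowed v.

v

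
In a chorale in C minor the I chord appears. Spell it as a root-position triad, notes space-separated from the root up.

C E G

The root, C, is scale degree 1 — the same note in C minor and C major; only the chord quality changes. In C major the chord on C is C–E–G.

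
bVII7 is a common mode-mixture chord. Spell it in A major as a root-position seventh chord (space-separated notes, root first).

The root of bVII7 is the lowered 7th degree: G# becomes G. Building the dominant-seventh chord from the parallel minor on G: G–B–D–F.

G B D F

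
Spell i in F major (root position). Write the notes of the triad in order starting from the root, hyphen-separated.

The root, F, is scale degree 1 — the same note in F major and F minor; only the chord quality changes. Building the minor chord from the parallel minor on F: F–Ab–C.

F-Ab-C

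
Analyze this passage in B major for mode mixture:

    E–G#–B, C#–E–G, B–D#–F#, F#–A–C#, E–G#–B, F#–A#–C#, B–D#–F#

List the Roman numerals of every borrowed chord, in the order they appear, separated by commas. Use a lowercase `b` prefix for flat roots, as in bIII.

B major has the diatonic set B, C#m, D#m, E, F#, G#m, A#dim. E–G#–B = E, B–D#–F# = B and F#–A#–C# = F# all belong to that set. C#–E–G is not: scale degree 2 in B major carries C#m (ii). In B minor the chord on that degree is C#dim, so here it functions as ii°, borrowed from the parallel minor. But F#–A–C# is foreign: the diatonic V on degree 5 is F#, whereas F#m comes from B minor. It is labeled v.

ii°, v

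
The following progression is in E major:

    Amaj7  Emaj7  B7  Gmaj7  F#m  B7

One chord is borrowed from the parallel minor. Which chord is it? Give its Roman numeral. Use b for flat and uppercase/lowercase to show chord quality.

bIIImaj7

The diatonic triads in E major are E, F#m, G#m, A, B, C#m, D#dim. Of the given chords, Amaj7, Emaj7, B7 and F#m are diatonic. Gmaj7 (G–B–D–F#) is not: scale degree 3 in E major carries G#m (iii). In E minor the chord on that degree is Gmaj7, so here it functions as bIIImaj7, borrowed from the parallel minor.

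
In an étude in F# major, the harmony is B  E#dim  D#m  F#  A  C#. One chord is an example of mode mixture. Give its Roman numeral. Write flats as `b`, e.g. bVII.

F# major has the diatonic set F#, G#m, A#m, B, C#, D#m, E#dim. Of the given chords, B, E#dim, D#m, F# and C# are diatonic. But A (A–C#–E) is foreign: the diatonic iii on degree 3 is A#m, whereas A comes from F# minor. It is labeled bIII.

bIII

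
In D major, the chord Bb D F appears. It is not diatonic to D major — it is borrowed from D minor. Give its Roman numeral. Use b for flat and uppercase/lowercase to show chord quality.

In D major scale degree 6 is B; Bb is its lowered form, from D minor. Bb–D–F is a major chord — the form found in D minor, not the diatonic vi (Bm). Borrowed into D major it is written bVI.

bVI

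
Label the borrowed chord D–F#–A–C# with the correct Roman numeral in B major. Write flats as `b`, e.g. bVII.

bIIImaj7

The root D is the lowered 3rd scale degree — diatonically B major has D# there. Diatonically B major has D#m (iii) on that degree; D–F#–A–C# is instead the major-seventh chord native to B minor, so it takes the label bIIImaj7.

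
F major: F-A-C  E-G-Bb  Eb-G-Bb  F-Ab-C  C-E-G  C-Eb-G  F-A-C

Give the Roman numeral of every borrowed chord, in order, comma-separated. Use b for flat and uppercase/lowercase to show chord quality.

In F major the diatonic chords are F, Gm, Am, Bb, C, Dm, Edim. Of the given chords, F–A–C = F, E–G–Bb = Edim and C–E–G = C are diatonic. Eb–G–Bb doesn't fit — on degree 7 F major would have Edim (vii°). Eb is the degree-7 chord of F minor, so it is the borrowed bVII. But F–Ab–C is foreign: the diatonic I on degree 1 is F, whereas Fm comes from F minor. It is labeled i. But C–Eb–G is foreign: the diatonic V on degree 5 is C, whereas Cm comes from F minor. It is labeled v.

bVII, i, v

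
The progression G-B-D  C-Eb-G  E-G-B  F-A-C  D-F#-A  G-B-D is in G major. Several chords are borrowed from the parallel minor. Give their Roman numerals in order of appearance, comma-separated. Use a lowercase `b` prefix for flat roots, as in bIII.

iv, bVII

The diatonic triads in G major are G, Am, Bm, C, D, Em, F#dim. G–B–D = G, E–G–B = Em and D–F#–A = D all belong to that set. C–Eb–G is not: scale degree 4 in G major carries C (IV). In G minor the chord on that degree is Cm, so here it functions as iv, borrowed from the parallel minor. But F–A–C is foreign: the diatonic vii° on degree 7 is F#dim, whereas F comes from G minor. It is labeled bVII.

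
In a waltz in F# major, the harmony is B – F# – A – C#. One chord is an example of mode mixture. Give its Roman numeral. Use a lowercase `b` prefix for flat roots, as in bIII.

In F# major the diatonic chords are F#, G#m, A#m, B, C#, D#m, E#dim. B, F# and C# all belong to that set. A (A–C#–E) doesn't fit — on degree 3 F# major would have A#m (iii). A is the degree-3 chord of F# minor, so it is the borrowed bIII.

bIII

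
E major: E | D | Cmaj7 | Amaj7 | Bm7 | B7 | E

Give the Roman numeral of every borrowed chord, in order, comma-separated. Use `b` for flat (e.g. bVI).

bVII, bVImaj7, v7

The diatonic triads in E major are E, F#m, G#m, A, B, C#m, D#dim. E, Amaj7 and B7 are all diatonic. D (D–F#–A) doesn't fit — on degree 7 E major would have D#dim (vii°). D is the degree-7 chord of E minor, so it is the borrowed bVII. Cmaj7 (C–E–G–B) is not: scale degree 6 in E major carries C#m (vi). In E minor the chord on that degree is Cmaj7, so here it functions as bVImaj7, borrowed from the parallel minor. But Bm7 (B–D–F#–A) is foreign: the diatonic V on degree 5 is B, whereas Bm7 comes from E minor. It is labeled v7.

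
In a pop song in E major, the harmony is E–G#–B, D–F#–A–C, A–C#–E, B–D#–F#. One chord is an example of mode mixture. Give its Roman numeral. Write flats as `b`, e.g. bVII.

bVII7

In E major the diatonic chords are E, F#m, G#m, A, B, C#m, D#dim. Of the given chords, E–G#–B = E, A–C#–E = A and B–D#–F# = B are diatonic. D–F#–A–C is not: scale degree 7 in E major carries D#dim (vii°). In E minor the chord on that degree is D7, so here it functions as bVII7, borrowed from the parallel minor.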